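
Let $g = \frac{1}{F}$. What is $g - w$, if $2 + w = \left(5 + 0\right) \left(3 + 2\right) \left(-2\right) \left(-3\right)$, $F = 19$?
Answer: $- \frac{2811}{19} \approx -147.95$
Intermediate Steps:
$w = 148$ ($w = -2 + \left(5 + 0\right) \left(3 + 2\right) \left(-2\right) \left(-3\right) = -2 + 5 \cdot 5 \left(-2\right) \left(-3\right) = -2 + 25 \left(-2\right) \left(-3\right) = -2 - -150 = -2 + 150 = 148$)
$g = \frac{1}{19} \approx 0.052632$
$g - w = \frac{1}{19} - 148 = - \frac{2811}{19}$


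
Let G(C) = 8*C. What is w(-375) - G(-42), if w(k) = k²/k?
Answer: -39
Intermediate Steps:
w(k) = k
w(-375) - G(-42) = -375 - 8*(-42) = -375 - 1*(-336) = -375 + 336 = -39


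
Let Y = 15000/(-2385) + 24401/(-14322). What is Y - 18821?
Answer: -14292448439/759066 ≈ -18829.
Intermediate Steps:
Y = -6067253/759066 (Y = 15000*(-1/2385) + 24401*(-1/14322) = -1000/159 - 24401/14322 = -6067253/759066 ≈ -7.9930)
Y - 18821 = -6067253/759066 - 18821 = -14292448439/759066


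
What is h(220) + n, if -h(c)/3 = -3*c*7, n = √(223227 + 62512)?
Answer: 13860 + √285739 ≈ 14395.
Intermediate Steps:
n = √285739 ≈ 534.55
h(c) = 63*c (h(c) = -3*(-3*c)*7 = -(-63)*c = 63*c)
h(220) + n = 63*220 + √285739 = 13860 + √285739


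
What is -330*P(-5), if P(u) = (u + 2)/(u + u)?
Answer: -99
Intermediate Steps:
P(u) = (2 + u)/(2*u) (P(u) = (2 + u)/((2*u)) = (2 + u)*(1/(2*u)) = (2 + u)/(2*u))
-330*P(-5) = -165*(2 - 5)/(-5) = -165*(-1)*(-3)/5 = -330*3/10 = -99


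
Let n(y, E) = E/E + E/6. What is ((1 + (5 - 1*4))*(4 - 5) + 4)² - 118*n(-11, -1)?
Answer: -283/3 ≈ -94.333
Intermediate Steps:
n(y, E) = 1 + E/6 (n(y, E) = 1 + E*(⅙) = 1 + E/6)
((1 + (5 - 1*4))*(4 - 5) + 4)² - 118*n(-11, -1) = ((1 + (5 - 1*4))*(4 - 5) + 4)² - 118*(1 + (⅙)*(-1)) = ((1 + (5 - 4))*(-1) + 4)² - 118*(1 - ⅙) = ((1 + 1)*(-1) + 4)² - 118*⅚ = (2*(-1) + 4)² - 295/3 = (-2 + 4)² - 295/3 = 2² - 295/3 = 4 - 295/3 = -283/3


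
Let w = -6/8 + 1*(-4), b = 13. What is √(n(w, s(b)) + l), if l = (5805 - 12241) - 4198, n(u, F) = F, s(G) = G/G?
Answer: 7*I*√217 ≈ 103.12*I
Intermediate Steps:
w = -19/4 (w = -6*⅛ - 4 = -¾ - 4 = -19/4 ≈ -4.7500)
s(G) = 1
l = -10634 (l = -6436 - 4198 = -10634)
√(n(w, s(b)) + l) = √(1 - 10634) = √(-10633) = 7*I*√217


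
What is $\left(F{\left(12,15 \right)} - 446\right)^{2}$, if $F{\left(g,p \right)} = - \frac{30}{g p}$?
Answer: $\frac{7166329}{36} \approx 1.9906 \cdot 10^{5}$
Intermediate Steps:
$F{\left(g,p \right)} = - \frac{30}{g p}$ ($F{\left(g,p \right)} = - 30 \frac{1}{g p} = - \frac{30}{g p}$)
$\left(F{\left(12,15 \right)} - 446\right)^{2} = \left(- \frac{30}{12 \cdot 15} - 446\right)^{2} = \left(\left(-30\right) \frac{1}{12} \cdot \frac{1}{15} - 446\right)^{2} = \left(- \frac{1}{6} - 446\right)^{2} = \left(- \frac{2677}{6}\right)^{2} = \frac{7166329}{36}$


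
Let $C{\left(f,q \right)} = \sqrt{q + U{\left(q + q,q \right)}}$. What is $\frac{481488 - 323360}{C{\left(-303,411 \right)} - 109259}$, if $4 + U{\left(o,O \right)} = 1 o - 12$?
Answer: $- \frac{2159613394}{1492190983} - \frac{19766 \sqrt{1217}}{1492190983} \approx -1.4477$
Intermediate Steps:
$U{\left(o,O \right)} = -16 + o$ ($U{\left(o,O \right)} = -4 + \left(1 o - 12\right) = -4 + \left(o - 12\right) = -4 + \left(-12 + o\right) = -16 + o$)
$C{\left(f,q \right)} = \sqrt{-16 + 3 q}$ ($C{\left(f,q \right)} = \sqrt{q + \left(-16 + \left(q + q\right)\right)} = \sqrt{q + \left(-16 + 2 q\right)} = \sqrt{-16 + 3 q}$)
$\frac{481488 - 323360}{C{\left(-303,411 \right)} - 109259} = \frac{481488 - 323360}{\sqrt{-16 + 3 \cdot 411} - 109259} = \frac{158128}{\sqrt{-16 + 1233} - 109259} = \frac{158128}{\sqrt{1217} - 109259} = \frac{158128}{-109259 + \sqrt{1217}}$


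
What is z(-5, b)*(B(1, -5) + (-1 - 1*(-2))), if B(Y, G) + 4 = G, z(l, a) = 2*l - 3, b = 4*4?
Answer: 104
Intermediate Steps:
b = 16
z(l, a) = -3 + 2*l
B(Y, G) = -4 + G
z(-5, b)*(B(1, -5) + (-1 - 1*(-2))) = (-3 + 2*(-5))*((-4 - 5) + (-1 - 1*(-2))) = (-3 - 10)*(-9 + (-1 + 2)) = -13*(-9 + 1) = -13*(-8) = 104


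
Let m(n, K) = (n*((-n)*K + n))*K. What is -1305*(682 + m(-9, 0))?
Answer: -890010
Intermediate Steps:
m(n, K) = K*n*(n - K*n) (m(n, K) = (n*(-K*n + n))*K = (n*(n - K*n))*K = K*n*(n - K*n))
-1305*(682 + m(-9, 0)) = -1305*(682 + 0*(-9)²*(1 - 1*0)) = -1305*(682 + 0*81*(1 + 0)) = -1305*(682 + 0*81*1) = -1305*(682 + 0) = -1305*682 = -890010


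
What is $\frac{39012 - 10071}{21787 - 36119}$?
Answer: $- \frac{28941}{14332} \approx -2.0193$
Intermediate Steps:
$\frac{39012 - 10071}{21787 - 36119} = \frac{28941}{-14332} = 28941 \left(- \frac{1}{14332}\right) = - \frac{28941}{14332}$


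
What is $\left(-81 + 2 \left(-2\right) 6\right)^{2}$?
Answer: $11025$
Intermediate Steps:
$\left(-81 + 2 \left(-2\right) 6\right)^{2} = \left(-81 - 24\right)^{2} = \left(-105\right)^{2} = 11025$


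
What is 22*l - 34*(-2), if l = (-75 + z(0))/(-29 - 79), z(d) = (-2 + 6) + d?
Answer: 4453/54 ≈ 82.463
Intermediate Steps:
z(d) = 4 + d
l = 71/108 (l = (-75 + (4 + 0))/(-29 - 79) = (-75 + 4)/(-108) = -71*(-1/108) = 71/108 ≈ 0.65741)
22*l - 34*(-2) = 22*(71/108) - 34*(-2) = 781/54 + 68 = 4453/54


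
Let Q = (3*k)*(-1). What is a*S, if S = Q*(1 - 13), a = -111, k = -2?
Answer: 7992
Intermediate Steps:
Q = 6 (Q = (3*(-2))*(-1) = -6*(-1) = 6)
S = -72 (S = 6*(1 - 13) = 6*(-12) = -72)
a*S = -111*(-72) = 7992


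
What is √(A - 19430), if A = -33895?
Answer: 15*I*√237 ≈ 230.92*I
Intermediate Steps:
√(A - 19430) = √(-33895 - 19430) = √(-53325) = 15*I*√237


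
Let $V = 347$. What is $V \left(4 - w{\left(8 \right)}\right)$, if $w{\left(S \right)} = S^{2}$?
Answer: $-20820$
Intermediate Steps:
$V \left(4 - w{\left(8 \right)}\right) = 347 \left(4 - 8^{2}\right) = 347 \left(4 - 64\right) = 347 \left(-60\right) = -20820$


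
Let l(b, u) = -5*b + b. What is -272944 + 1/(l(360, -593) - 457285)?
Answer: -125206236401/458725 ≈ -2.7294e+5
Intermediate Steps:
l(b, u) = -4*b
-272944 + 1/(l(360, -593) - 457285) = -272944 + 1/(-4*360 - 457285) = -272944 + 1/(-1440 - 457285) = -272944 + 1/(-458725) = -272944 - 1/458725 = -125206236401/458725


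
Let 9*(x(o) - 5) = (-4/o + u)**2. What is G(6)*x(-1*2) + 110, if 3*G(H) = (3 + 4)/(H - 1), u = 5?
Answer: 15508/135 ≈ 114.87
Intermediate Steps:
x(o) = 5 + (5 - 4/o)**2/9 (x(o) = 5 + (-4/o + 5)**2/9 = 5 + (5 - 4/o)**2/9)
G(H) = 7/(3*(-1 + H)) (G(H) = ((3 + 4)/(H - 1))/3 = (7/(-1 + H))/3 = 7/(3*(-1 + H)))
G(6)*x(-1*2) + 110 = (7/(3*(-1 + 6)))*(2*(8 - (-20)*2 + 35*(-1*2)**2)/(9*(-1*2)**2)) + 110 = ((7/3)/5)*((2/9)*(8 - 20*(-2) + 35*(-2)**2)/(-2)**2) + 110 = ((7/3)*(1/5))*((2/9)*(1/4)*(8 + 40 + 35*4)) + 110 = 7*((2/9)*(1/4)*(8 + 40 + 140))/15 + 110 = 7*((2/9)*(1/4)*188)/15 + 110 = (7/15)*(94/9) + 110 = 658/135 + 110 = 15508/135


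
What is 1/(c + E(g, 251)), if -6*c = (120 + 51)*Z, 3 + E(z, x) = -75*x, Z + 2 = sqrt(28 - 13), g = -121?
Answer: -25028/469784343 + 38*sqrt(15)/469784343 ≈ -5.2962e-5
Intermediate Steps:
Z = -2 + sqrt(15) (Z = -2 + sqrt(28 - 13) = -2 + sqrt(15) ≈ 1.8730)
E(z, x) = -3 - 75*x
c = 57 - 57*sqrt(15)/2 (c = -(120 + 51)*(-2 + sqrt(15))/6 = -57*(-2 + sqrt(15))/2 = -(-342 + 171*sqrt(15))/6 = 57 - 57*sqrt(15)/2 ≈ -53.380)
1/(c + E(g, 251)) = 1/((57 - 57*sqrt(15)/2) + (-3 - 75*251)) = 1/((57 - 57*sqrt(15)/2) + (-3 - 18825)) = 1/((57 - 57*sqrt(15)/2) - 18828) = 1/(-18771 - 57*sqrt(15)/2)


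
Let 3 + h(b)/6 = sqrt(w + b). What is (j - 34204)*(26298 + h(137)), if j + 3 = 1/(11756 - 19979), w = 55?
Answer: -2464049259120/2741 - 4500546592*sqrt(3)/2741 ≈ -9.0180e+8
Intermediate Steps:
j = -24670/8223 (j = -3 + 1/(11756 - 19979) = -3 + 1/(-8223) = -3 - 1/8223 = -24670/8223 ≈ -3.0001)
h(b) = -18 + 6*sqrt(55 + b)
(j - 34204)*(26298 + h(137)) = (-24670/8223 - 34204)*(26298 + (-18 + 6*sqrt(55 + 137))) = -281284162*(26298 + (-18 + 6*sqrt(192)))/8223 = -281284162*(26298 + (-18 + 6*(8*sqrt(3))))/8223 = -281284162*(26298 + (-18 + 48*sqrt(3)))/8223 = -281284162*(26280 + 48*sqrt(3))/8223 = -2464049259120/2741 - 4500546592*sqrt(3)/2741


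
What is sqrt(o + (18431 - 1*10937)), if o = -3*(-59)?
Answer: sqrt(7671) ≈ 87.584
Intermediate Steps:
o = 177
sqrt(o + (18431 - 1*10937)) = sqrt(177 + (18431 - 1*10937)) = sqrt(177 + (18431 - 10937)) = sqrt(177 + 7494) = sqrt(7671)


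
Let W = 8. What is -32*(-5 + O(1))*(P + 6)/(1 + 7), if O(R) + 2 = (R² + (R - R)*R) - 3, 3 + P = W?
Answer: 396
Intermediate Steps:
P = 5 (P = -3 + 8 = 5)
O(R) = -5 + R² (O(R) = -2 + ((R² + (R - R)*R) - 3) = -2 + ((R² + 0*R) - 3) = -2 + ((R² + 0) - 3) = -2 + (R² - 3) = -2 + (-3 + R²) = -5 + R²)
-32*(-5 + O(1))*(P + 6)/(1 + 7) = -32*(-5 + (-5 + 1²))*(5 + 6)/(1 + 7) = -32*(-5 + (-5 + 1))*11/8 = -32*(-5 - 4)*11*(⅛) = -(-288)*11/8 = -32*(-99/8) = 396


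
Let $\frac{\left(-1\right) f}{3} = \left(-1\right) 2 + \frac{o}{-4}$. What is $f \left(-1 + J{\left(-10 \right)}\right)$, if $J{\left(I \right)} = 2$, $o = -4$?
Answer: $3$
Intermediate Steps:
$f = 3$ ($f = - 3 \left(\left(-1\right) 2 - \frac{4}{-4}\right) = - 3 \left(-2 - -1\right) = - 3 \left(-2 + 1\right) = \left(-3\right) \left(-1\right) = 3$)
$f \left(-1 + J{\left(-10 \right)}\right) = 3 \left(-1 + 2\right) = 3 \cdot 1 = 3$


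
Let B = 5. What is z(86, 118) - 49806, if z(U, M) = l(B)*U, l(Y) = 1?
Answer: -49720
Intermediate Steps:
z(U, M) = U (z(U, M) = 1*U = U)
z(86, 118) - 49806 = 86 - 49806 = -49720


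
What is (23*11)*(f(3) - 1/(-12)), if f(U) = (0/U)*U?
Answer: 253/12 ≈ 21.083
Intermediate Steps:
f(U) = 0 (f(U) = 0*U = 0)
(23*11)*(f(3) - 1/(-12)) = (23*11)*(0 - 1/(-12)) = 253*(0 - (-1)/12) = 253*(0 - 1*(-1/12)) = 253*(0 + 1/12) = 253*(1/12) = 253/12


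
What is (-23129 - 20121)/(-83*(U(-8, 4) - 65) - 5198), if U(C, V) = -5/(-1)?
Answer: 21625/109 ≈ 198.39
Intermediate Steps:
U(C, V) = 5 (U(C, V) = -5*(-1) = 5)
(-23129 - 20121)/(-83*(U(-8, 4) - 65) - 5198) = (-23129 - 20121)/(-83*(5 - 65) - 5198) = -43250/(-83*(-60) - 5198) = -43250/(4980 - 5198) = -43250/(-218) = -43250*(-1/218) = 21625/109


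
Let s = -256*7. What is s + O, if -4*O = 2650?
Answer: -4909/2 ≈ -2454.5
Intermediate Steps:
O = -1325/2 (O = -¼*2650 = -1325/2 ≈ -662.50)
s = -1792
s + O = -1792 - 1325/2 = -4909/2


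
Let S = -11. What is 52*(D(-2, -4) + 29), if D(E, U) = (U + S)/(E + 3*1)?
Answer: 728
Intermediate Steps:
D(E, U) = (-11 + U)/(3 + E) (D(E, U) = (U - 11)/(E + 3*1) = (-11 + U)/(E + 3) = (-11 + U)/(3 + E))
52*(D(-2, -4) + 29) = 52*((-11 - 4)/(3 - 2) + 29) = 52*(-15/1 + 29) = 52*(1*(-15) + 29) = 52*(-15 + 29) = 52*14 = 728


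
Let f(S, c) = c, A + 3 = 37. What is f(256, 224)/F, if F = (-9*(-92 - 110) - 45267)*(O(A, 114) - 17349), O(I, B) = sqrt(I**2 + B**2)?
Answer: 185056/622714479781 + 64*sqrt(3538)/1868143439343 ≈ 2.9921e-7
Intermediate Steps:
A = 34 (A = -3 + 37 = 34)
O(I, B) = sqrt(B**2 + I**2)
F = 753796701 - 86898*sqrt(3538) (F = (-9*(-92 - 110) - 45267)*(sqrt(114**2 + 34**2) - 17349) = (-9*(-202) - 45267)*(sqrt(12996 + 1156) - 17349) = (1818 - 45267)*(sqrt(14152) - 17349) = -43449*(2*sqrt(3538) - 17349) = -43449*(-17349 + 2*sqrt(3538)) = 753796701 - 86898*sqrt(3538) ≈ 7.4863e+8)
f(256, 224)/F = 224/(753796701 - 86898*sqrt(3538))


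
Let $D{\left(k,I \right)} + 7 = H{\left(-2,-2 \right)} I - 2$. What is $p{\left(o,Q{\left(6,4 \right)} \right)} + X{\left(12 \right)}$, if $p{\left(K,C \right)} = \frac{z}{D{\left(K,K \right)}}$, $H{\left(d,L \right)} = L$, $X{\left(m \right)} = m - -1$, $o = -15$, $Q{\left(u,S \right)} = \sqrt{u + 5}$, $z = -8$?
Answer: $\frac{265}{21} \approx 12.619$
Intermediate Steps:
$Q{\left(u,S \right)} = \sqrt{5 + u}$
$X{\left(m \right)} = 1 + m$ ($X{\left(m \right)} = m + 1 = 1 + m$)
$D{\left(k,I \right)} = -9 - 2 I$ ($D{\left(k,I \right)} = -7 - \left(2 + 2 I\right) = -9 - 2 I$)
$p{\left(K,C \right)} = - \frac{8}{-9 - 2 K}$
$p{\left(o,Q{\left(6,4 \right)} \right)} + X{\left(12 \right)} = \frac{8}{9 + 2 \left(-15\right)} + \left(1 + 12\right) = \frac{8}{9 - 30} + 13 = \frac{8}{-21} + 13 = 8 \left(- \frac{1}{21}\right) + 13 = - \frac{8}{21} + 13 = \frac{265}{21}$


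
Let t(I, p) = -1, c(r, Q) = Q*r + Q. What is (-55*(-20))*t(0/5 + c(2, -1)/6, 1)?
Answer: -1100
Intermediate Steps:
c(r, Q) = Q + Q*r
(-55*(-20))*t(0/5 + c(2, -1)/6, 1) = -55*(-20)*(-1) = 1100*(-1) = -1100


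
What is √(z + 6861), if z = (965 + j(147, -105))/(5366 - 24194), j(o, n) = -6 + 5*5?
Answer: √16890013563/1569 ≈ 82.831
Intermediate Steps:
j(o, n) = 19 (j(o, n) = -6 + 25 = 19)
z = -82/1569 (z = (965 + 19)/(5366 - 24194) = 984/(-18828) = 984*(-1/18828) = -82/1569 ≈ -0.052263)
√(z + 6861) = √(-82/1569 + 6861) = √(10764827/1569) = √16890013563/1569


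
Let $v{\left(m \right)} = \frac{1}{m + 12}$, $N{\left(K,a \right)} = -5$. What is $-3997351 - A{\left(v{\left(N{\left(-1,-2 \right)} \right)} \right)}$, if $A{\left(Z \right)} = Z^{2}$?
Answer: $- \frac{195870200}{49} \approx -3.9974 \cdot 10^{6}$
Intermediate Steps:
$v{\left(m \right)} = \frac{1}{12 + m}$
$-3997351 - A{\left(v{\left(N{\left(-1,-2 \right)} \right)} \right)} = -3997351 - \left(\frac{1}{12 - 5}\right)^{2} = -3997351 - \left(\frac{1}{7}\right)^{2} = -3997351 - \frac{1}{49} = - \frac{195870200}{49}$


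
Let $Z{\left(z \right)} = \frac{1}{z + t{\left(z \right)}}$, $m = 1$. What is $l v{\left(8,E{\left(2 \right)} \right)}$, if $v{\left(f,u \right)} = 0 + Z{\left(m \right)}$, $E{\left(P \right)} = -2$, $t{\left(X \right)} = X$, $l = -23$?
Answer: $- \frac{23}{2} \approx -11.5$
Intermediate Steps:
$Z{\left(z \right)} = \frac{1}{2 z}$ ($Z{\left(z \right)} = \frac{1}{z + z} = \frac{1}{2 z}$)
$v{\left(f,u \right)} = \frac{1}{2}$ ($v{\left(f,u \right)} = 0 + \frac{1}{2 \cdot 1} = 0 + \frac{1}{2} \cdot 1 = 0 + \frac{1}{2} = \frac{1}{2}$)
$l v{\left(8,E{\left(2 \right)} \right)} = \left(-23\right) \frac{1}{2} = - \frac{23}{2}$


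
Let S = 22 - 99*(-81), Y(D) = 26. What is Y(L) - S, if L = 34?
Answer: -8015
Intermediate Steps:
S = 8041 (S = 22 + 8019 = 8041)
Y(L) - S = 26 - 1*8041 = 26 - 8041 = -8015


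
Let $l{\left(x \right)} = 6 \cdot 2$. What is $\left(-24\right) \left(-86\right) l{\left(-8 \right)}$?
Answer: $24768$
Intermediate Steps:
$l{\left(x \right)} = 12$
$\left(-24\right) \left(-86\right) l{\left(-8 \right)} = \left(-24\right) \left(-86\right) 12 = 2064 \cdot 12 = 24768$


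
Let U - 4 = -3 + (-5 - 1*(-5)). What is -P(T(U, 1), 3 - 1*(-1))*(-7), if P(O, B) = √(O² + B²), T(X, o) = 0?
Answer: 28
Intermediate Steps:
U = 1 (U = 4 + (-3 + (-5 - 1*(-5))) = 4 + (-3 + (-5 + 5)) = 4 + (-3 + 0) = 4 - 3 = 1)
P(O, B) = √(B² + O²)
-P(T(U, 1), 3 - 1*(-1))*(-7) = -√((3 - 1*(-1))² + 0²)*(-7) = -√((3 + 1)² + 0)*(-7) = -√(4² + 0)*(-7) = -√(16 + 0)*(-7) = -√16*(-7) = -4*(-7) = -1*(-28) = 28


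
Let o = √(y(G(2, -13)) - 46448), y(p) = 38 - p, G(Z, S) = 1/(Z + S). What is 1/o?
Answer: -I*√5615599/510509 ≈ -0.0046419*I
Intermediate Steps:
G(Z, S) = 1/(S + Z)
o = I*√5615599/11 (o = √((38 - 1/(-13 + 2)) - 46448) = √((38 - 1/(-11)) - 46448) = √((38 - 1*(-1/11)) - 46448) = √((38 + 1/11) - 46448) = √(419/11 - 46448) = √(-510509/11) = I*√5615599/11 ≈ 215.43*I)
1/o = 1/(I*√5615599/11) = -I*√5615599/510509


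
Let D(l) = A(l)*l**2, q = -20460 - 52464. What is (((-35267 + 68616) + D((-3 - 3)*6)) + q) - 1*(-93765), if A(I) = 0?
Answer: 54190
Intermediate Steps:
q = -72924
D(l) = 0 (D(l) = 0*l**2 = 0)
(((-35267 + 68616) + D((-3 - 3)*6)) + q) - 1*(-93765) = (((-35267 + 68616) + 0) - 72924) - 1*(-93765) = ((33349 + 0) - 72924) + 93765 = (33349 - 72924) + 93765 = -39575 + 93765 = 54190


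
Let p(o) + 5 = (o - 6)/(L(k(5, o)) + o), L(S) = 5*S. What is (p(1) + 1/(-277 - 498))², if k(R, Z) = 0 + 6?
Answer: 16008001/600625 ≈ 26.652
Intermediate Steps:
k(R, Z) = 6
p(o) = -5 + (-6 + o)/(30 + o) (p(o) = -5 + (o - 6)/(5*6 + o) = -5 + (-6 + o)/(30 + o))
(p(1) + 1/(-277 - 498))² = (4*(-39 - 1*1)/(30 + 1) + 1/(-277 - 498))² = (4*(-39 - 1)/31 + 1/(-775))² = (4*(1/31)*(-40) - 1/775)² = (-160/31 - 1/775)² = (-4001/775)² = 16008001/600625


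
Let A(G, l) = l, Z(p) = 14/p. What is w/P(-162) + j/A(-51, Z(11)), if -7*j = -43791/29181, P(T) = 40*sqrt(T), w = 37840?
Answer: 160567/953246 - 473*I*sqrt(2)/9 ≈ 0.16844 - 74.325*I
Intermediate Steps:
j = 14597/68089 (j = -(-43791)/(7*29181) = -1/7*(-14597/9727) = 14597/68089 ≈ 0.21438)
w/P(-162) + j/A(-51, Z(11)) = 37840/((40*sqrt(-162))) + 14597/(68089*((14/11))) = 37840/((40*(9*I*sqrt(2)))) + 14597/(68089*((14*(1/11)))) = 37840/((360*I*sqrt(2))) + 14597/(68089*(14/11)) = 37840*(-I*sqrt(2)/720) + (14597/68089)*(11/14) = -473*I*sqrt(2)/9 + 160567/953246 = 160567/953246 - 473*I*sqrt(2)/9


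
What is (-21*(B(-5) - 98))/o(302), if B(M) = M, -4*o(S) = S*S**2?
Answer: -2163/6885902 ≈ -0.00031412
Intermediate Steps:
o(S) = -S**3/4 (o(S) = -S*S**2/4 = -S**3/4)
(-21*(B(-5) - 98))/o(302) = (-21*(-5 - 98))/((-1/4*302**3)) = (-21*(-103))/((-1/4*27543608)) = 2163/(-6885902) = 2163*(-1/6885902) = -2163/6885902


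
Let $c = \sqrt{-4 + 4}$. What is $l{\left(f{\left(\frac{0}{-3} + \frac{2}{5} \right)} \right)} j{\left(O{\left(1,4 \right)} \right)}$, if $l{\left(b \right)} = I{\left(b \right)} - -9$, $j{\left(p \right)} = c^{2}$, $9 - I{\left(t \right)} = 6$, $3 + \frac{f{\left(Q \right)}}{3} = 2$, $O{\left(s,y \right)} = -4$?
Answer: $0$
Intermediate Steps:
$f{\left(Q \right)} = -3$ ($f{\left(Q \right)} = -9 + 3 \cdot 2 = -9 + 6 = -3$)
$I{\left(t \right)} = 3$ ($I{\left(t \right)} = 9 - 6 = 3$)
$c = 0$ ($c = \sqrt{0} = 0$)
$j{\left(p \right)} = 0$ ($j{\left(p \right)} = 0^{2} = 0$)
$l{\left(b \right)} = 12$ ($l{\left(b \right)} = 3 - -9 = 3 + 9 = 12$)
$l{\left(f{\left(\frac{0}{-3} + \frac{2}{5} \right)} \right)} j{\left(O{\left(1,4 \right)} \right)} = 12 \cdot 0 = 0$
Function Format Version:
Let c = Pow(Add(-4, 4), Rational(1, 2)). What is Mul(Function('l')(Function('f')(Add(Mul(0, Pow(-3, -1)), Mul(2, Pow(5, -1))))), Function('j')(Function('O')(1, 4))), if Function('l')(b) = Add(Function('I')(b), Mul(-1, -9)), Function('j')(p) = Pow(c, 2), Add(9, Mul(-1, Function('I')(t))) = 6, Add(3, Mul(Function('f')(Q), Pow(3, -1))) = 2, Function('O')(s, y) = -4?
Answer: 0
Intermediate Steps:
Function('f')(Q) = -3 (Function('f')(Q) = Add(-9, Mul(3, 2)) = Add(-9, 6) = -3)
Function('I')(t) = 3 (Function('I')(t) = Add(9, Mul(-1, 6)) = Add(9, -6) = 3)
c = 0 (c = Pow(0, Rational(1, 2)) = 0)
Function('j')(p) = 0 (Function('j')(p) = Pow(0, 2) = 0)
Function('l')(b) = 12 (Function('l')(b) = Add(3, Mul(-1, -9)) = Add(3, 9) = 12)
Mul(Function('l')(Function('f')(Add(Mul(0, Pow(-3, -1)), Mul(2, Pow(5, -1))))), Function('j')(Function('O')(1, 4))) = Mul(12, 0) = 0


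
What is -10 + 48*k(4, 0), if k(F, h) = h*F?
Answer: -10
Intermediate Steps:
k(F, h) = F*h
-10 + 48*k(4, 0) = -10 + 48*(4*0) = -10 + 48*0 = -10 + 0 = -10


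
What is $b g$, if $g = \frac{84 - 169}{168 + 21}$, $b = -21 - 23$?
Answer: $\frac{3740}{189} \approx 19.788$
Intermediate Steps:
$b = -44$ ($b = -21 - 23 = -44$)
$g = - \frac{85}{189} \approx -0.44974$
$b g = \left(-44\right) \left(- \frac{85}{189}\right) = \frac{3740}{189}$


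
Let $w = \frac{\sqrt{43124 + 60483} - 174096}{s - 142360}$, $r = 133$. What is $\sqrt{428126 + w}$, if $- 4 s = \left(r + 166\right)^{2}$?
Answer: $\frac{\sqrt{185837738094972350 - 50071916 \sqrt{287}}}{658841} \approx 654.31$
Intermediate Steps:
$s = - \frac{89401}{4}$ ($s = - \frac{\left(133 + 166\right)^{2}}{4} = - \frac{299^{2}}{4} = \left(- \frac{1}{4}\right) 89401 = - \frac{89401}{4} \approx -22350.0$)
$w = \frac{696384}{658841} - \frac{76 \sqrt{287}}{658841}$ ($w = \frac{\sqrt{43124 + 60483} - 174096}{- \frac{89401}{4} - 142360} = \frac{\sqrt{103607} - 174096}{- \frac{658841}{4}} = \left(19 \sqrt{287} - 174096\right) \left(- \frac{4}{658841}\right) = \left(-174096 + 19 \sqrt{287}\right) \left(- \frac{4}{658841}\right) = \frac{696384}{658841} - \frac{76 \sqrt{287}}{658841} \approx 1.055$)
$\sqrt{428126 + w} = \sqrt{428126 + \left(\frac{696384}{658841} - \frac{76 \sqrt{287}}{658841}\right)} = \sqrt{\frac{282067658350}{658841} - \frac{76 \sqrt{287}}{658841}}$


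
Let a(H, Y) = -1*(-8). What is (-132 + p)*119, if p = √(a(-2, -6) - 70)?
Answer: -15708 + 119*I*√62 ≈ -15708.0 + 937.01*I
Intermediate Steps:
a(H, Y) = 8
p = I*√62 (p = √(8 - 70) = √(-62) = I*√62 ≈ 7.874*I)
(-132 + p)*119 = (-132 + I*√62)*119 = -15708 + 119*I*√62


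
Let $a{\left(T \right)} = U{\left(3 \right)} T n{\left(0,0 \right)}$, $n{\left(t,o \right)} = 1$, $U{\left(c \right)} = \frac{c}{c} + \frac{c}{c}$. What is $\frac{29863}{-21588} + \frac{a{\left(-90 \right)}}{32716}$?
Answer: $- \frac{245220937}{176568252} \approx -1.3888$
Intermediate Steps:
$U{\left(c \right)} = 2$ ($U{\left(c \right)} = 1 + 1 = 2$)
$a{\left(T \right)} = 2 T$ ($a{\left(T \right)} = 2 T 1 = 2 T$)
$\frac{29863}{-21588} + \frac{a{\left(-90 \right)}}{32716} = \frac{29863}{-21588} + \frac{2 \left(-90\right)}{32716} = 29863 \left(- \frac{1}{21588}\right) - \frac{45}{8179} = - \frac{29863}{21588} - \frac{45}{8179} = - \frac{245220937}{176568252}$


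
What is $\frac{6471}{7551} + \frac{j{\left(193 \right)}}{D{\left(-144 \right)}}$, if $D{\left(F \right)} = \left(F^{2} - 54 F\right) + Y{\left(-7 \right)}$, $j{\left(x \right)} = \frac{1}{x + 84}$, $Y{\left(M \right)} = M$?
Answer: $\frac{5677142154}{6624647515} \approx 0.85697$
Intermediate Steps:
$j{\left(x \right)} = \frac{1}{84 + x}$
$D{\left(F \right)} = -7 + F^{2} - 54 F$ ($D{\left(F \right)} = \left(F^{2} - 54 F\right) - 7 = -7 + F^{2} - 54 F$)
$\frac{6471}{7551} + \frac{j{\left(193 \right)}}{D{\left(-144 \right)}} = \frac{6471}{7551} + \frac{1}{\left(84 + 193\right) \left(-7 + \left(-144\right)^{2} - -7776\right)} = 6471 \cdot \frac{1}{7551} + \frac{1}{277 \left(-7 + 20736 + 7776\right)} = \frac{719}{839} + \frac{1}{277 \cdot 28505} = \frac{719}{839} + \frac{1}{277} \cdot \frac{1}{28505} = \frac{719}{839} + \frac{1}{7895885} = \frac{5677142154}{6624647515}$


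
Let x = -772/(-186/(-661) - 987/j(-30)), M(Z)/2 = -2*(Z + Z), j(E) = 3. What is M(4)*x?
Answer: -16329344/217283 ≈ -75.152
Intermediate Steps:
M(Z) = -8*Z (M(Z) = 2*(-2*(Z + Z)) = 2*(-4*Z) = -8*Z)
x = 510292/217283 (x = -772/(-186/(-661) - 987/3) = -772/(-186*(-1/661) - 987*⅓) = -772/(186/661 - 329) = -772/(-217283/661) = -772*(-661/217283) = 510292/217283 ≈ 2.3485)
M(4)*x = -8*4*(510292/217283) = -32*510292/217283 = -16329344/217283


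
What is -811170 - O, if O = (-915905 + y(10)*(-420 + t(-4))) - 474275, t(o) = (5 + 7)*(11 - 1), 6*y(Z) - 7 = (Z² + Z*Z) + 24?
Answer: 590560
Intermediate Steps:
y(Z) = 31/6 + Z²/3 (y(Z) = 7/6 + ((Z² + Z*Z) + 24)/6 = 7/6 + ((Z² + Z²) + 24)/6 = 7/6 + (2*Z² + 24)/6 = 7/6 + (24 + 2*Z²)/6 = 7/6 + (4 + Z²/3) = 31/6 + Z²/3)
t(o) = 120 (t(o) = 12*10 = 120)
O = -1401730 (O = (-915905 + (31/6 + (⅓)*10²)*(-420 + 120)) - 474275 = (-915905 + (31/6 + (⅓)*100)*(-300)) - 474275 = (-915905 + (31/6 + 100/3)*(-300)) - 474275 = (-915905 + (77/2)*(-300)) - 474275 = (-915905 - 11550) - 474275 = -927455 - 474275 = -1401730)
-811170 - O = -811170 - 1*(-1401730) = -811170 + 1401730 = 590560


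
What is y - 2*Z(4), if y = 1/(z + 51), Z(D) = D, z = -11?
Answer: -319/40 ≈ -7.9750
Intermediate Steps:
y = 1/40 (y = 1/(-11 + 51) = 1/40 ≈ 0.025000)
y - 2*Z(4) = 1/40 - 2*4 = 1/40 - 8 = -319/40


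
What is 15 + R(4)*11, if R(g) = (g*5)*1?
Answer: 235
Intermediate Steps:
R(g) = 5*g (R(g) = (5*g)*1 = 5*g)
15 + R(4)*11 = 15 + (5*4)*11 = 15 + 20*11 = 15 + 220 = 235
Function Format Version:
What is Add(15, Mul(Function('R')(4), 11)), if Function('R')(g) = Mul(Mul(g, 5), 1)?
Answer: 235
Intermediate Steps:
Function('R')(g) = Mul(5, g) (Function('R')(g) = Mul(Mul(5, g), 1) = Mul(5, g))
Add(15, Mul(Function('R')(4), 11)) = Add(15, Mul(Mul(5, 4), 11)) = Add(15, Mul(20, 11)) = Add(15, 220) = 235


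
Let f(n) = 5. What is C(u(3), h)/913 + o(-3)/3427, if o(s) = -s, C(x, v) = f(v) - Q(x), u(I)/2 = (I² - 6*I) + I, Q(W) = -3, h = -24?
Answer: 30155/3128851 ≈ 0.0096377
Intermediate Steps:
u(I) = -10*I + 2*I² (u(I) = 2*((I² - 6*I) + I) = 2*(I² - 5*I) = -10*I + 2*I²)
C(x, v) = 8 (C(x, v) = 5 - 1*(-3) = 5 + 3 = 8)
C(u(3), h)/913 + o(-3)/3427 = 8/913 - 1*(-3)/3427 = 8*(1/913) + 3*(1/3427) = 8/913 + 3/3427 = 30155/3128851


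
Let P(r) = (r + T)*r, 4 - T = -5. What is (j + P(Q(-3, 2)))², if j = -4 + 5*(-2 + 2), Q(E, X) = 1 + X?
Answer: 1024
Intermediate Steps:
T = 9 (T = 4 - 1*(-5) = 4 + 5 = 9)
P(r) = r*(9 + r) (P(r) = (r + 9)*r = (9 + r)*r = r*(9 + r))
j = -4 (j = -4 + 5*0 = -4 + 0 = -4)
(j + P(Q(-3, 2)))² = (-4 + (1 + 2)*(9 + (1 + 2)))² = (-4 + 3*(9 + 3))² = (-4 + 3*12)² = (-4 + 36)² = 32² = 1024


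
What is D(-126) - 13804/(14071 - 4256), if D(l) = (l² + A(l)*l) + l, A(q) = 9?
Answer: 143442236/9815 ≈ 14615.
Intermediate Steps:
D(l) = l² + 10*l (D(l) = (l² + 9*l) + l = l² + 10*l)
D(-126) - 13804/(14071 - 4256) = -126*(10 - 126) - 13804/(14071 - 4256) = -126*(-116) - 13804/9815 = 14616 - 13804*1/9815 = 14616 - 13804/9815 = 143442236/9815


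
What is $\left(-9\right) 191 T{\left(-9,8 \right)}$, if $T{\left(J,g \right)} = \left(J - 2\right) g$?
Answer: $151272$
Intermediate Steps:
$T{\left(J,g \right)} = g \left(-2 + J\right)$ ($T{\left(J,g \right)} = \left(-2 + J\right) g = g \left(-2 + J\right)$)
$\left(-9\right) 191 T{\left(-9,8 \right)} = \left(-9\right) 191 \cdot 8 \left(-2 - 9\right) = - 1719 \cdot 8 \left(-11\right) = \left(-1719\right) \left(-88\right) = 151272$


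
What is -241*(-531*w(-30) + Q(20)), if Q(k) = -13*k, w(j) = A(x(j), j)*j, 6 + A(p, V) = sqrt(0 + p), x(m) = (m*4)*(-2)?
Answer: 23097440 - 15356520*sqrt(15) ≈ -3.6378e+7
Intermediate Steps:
x(m) = -8*m (x(m) = (4*m)*(-2) = -8*m)
A(p, V) = -6 + sqrt(p) (A(p, V) = -6 + sqrt(0 + p) = -6 + sqrt(p))
w(j) = j*(-6 + 2*sqrt(2)*sqrt(-j)) (w(j) = (-6 + sqrt(-8*j))*j = (-6 + 2*sqrt(2)*sqrt(-j))*j = j*(-6 + 2*sqrt(2)*sqrt(-j)))
-241*(-531*w(-30) + Q(20)) = -241*(-531*2*(-30)*(-3 + sqrt(2)*sqrt(-1*(-30))) - 13*20) = -241*(-531*2*(-30)*(-3 + sqrt(2)*sqrt(30)) - 260) = -241*(-531*2*(-30)*(-3 + 2*sqrt(15)) - 260) = -241*(-(95580 - 63720*sqrt(15)) - 260) = -241*(-531*(180 - 120*sqrt(15)) - 260) = -241*((-95580 + 63720*sqrt(15)) - 260) = -241*(-95840 + 63720*sqrt(15)) = 23097440 - 15356520*sqrt(15)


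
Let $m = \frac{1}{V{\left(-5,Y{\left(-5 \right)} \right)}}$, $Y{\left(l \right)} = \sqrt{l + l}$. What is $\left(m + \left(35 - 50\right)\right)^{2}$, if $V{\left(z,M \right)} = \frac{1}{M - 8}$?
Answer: $\left(23 - i \sqrt{10}\right)^{2} \approx 519.0 - 145.46 i$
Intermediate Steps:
$Y{\left(l \right)} = \sqrt{2} \sqrt{l}$ ($Y{\left(l \right)} = \sqrt{2 l} = \sqrt{2} \sqrt{l}$)
$V{\left(z,M \right)} = \frac{1}{-8 + M}$
$m = -8 + i \sqrt{10}$ ($m = \frac{1}{\frac{1}{-8 + \sqrt{2} \sqrt{-5}}} = \frac{1}{\frac{1}{-8 + \sqrt{2} i \sqrt{5}}} = \frac{1}{\frac{1}{-8 + i \sqrt{10}}} = -8 + i \sqrt{10} \approx -8.0 + 3.1623 i$)
$\left(m + \left(35 - 50\right)\right)^{2} = \left(\left(-8 + i \sqrt{10}\right) + \left(35 - 50\right)\right)^{2} = \left(\left(-8 + i \sqrt{10}\right) - 15\right)^{2} = \left(-23 + i \sqrt{10}\right)^{2}$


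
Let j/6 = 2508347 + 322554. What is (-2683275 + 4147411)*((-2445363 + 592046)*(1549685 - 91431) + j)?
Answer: -3956959228948231232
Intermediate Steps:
j = 16985406 (j = 6*(2508347 + 322554) = 6*2830901 = 16985406)
(-2683275 + 4147411)*((-2445363 + 592046)*(1549685 - 91431) + j) = (-2683275 + 4147411)*((-2445363 + 592046)*(1549685 - 91431) + 16985406) = 1464136*(-1853317*1458254 + 16985406) = 1464136*(-2702606928518 + 16985406) = 1464136*(-2702589943112) = -3956959228948231232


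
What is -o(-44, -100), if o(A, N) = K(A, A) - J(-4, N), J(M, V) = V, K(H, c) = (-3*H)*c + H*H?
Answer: 3772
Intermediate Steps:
K(H, c) = H² - 3*H*c (K(H, c) = -3*H*c + H² = H² - 3*H*c)
o(A, N) = -N - 2*A² (o(A, N) = A*(A - 3*A) - N = A*(-2*A) - N = -2*A² - N = -N - 2*A²)
-o(-44, -100) = -(-1*(-100) - 2*(-44)²) = -(100 - 2*1936) = -(100 - 3872) = -1*(-3772) = 3772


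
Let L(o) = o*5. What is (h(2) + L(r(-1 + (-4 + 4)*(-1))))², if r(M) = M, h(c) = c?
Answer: 9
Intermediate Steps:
L(o) = 5*o
(h(2) + L(r(-1 + (-4 + 4)*(-1))))² = (2 + 5*(-1 + (-4 + 4)*(-1)))² = (2 + 5*(-1 + 0*(-1)))² = (2 + 5*(-1 + 0))² = (2 + 5*(-1))² = (2 - 5)² = (-3)² = 9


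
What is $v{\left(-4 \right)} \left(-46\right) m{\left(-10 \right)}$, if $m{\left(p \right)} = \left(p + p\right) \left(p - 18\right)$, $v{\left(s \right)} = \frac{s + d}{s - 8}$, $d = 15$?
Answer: $\frac{70840}{3} \approx 23613.0$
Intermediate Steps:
$v{\left(s \right)} = \frac{15 + s}{-8 + s}$ ($v{\left(s \right)} = \frac{s + 15}{s - 8} = \frac{15 + s}{-8 + s}$)
$m{\left(p \right)} = 2 p \left(-18 + p\right)$ ($m{\left(p \right)} = 2 p \left(p - 18\right) = 2 p \left(-18 + p\right)$)
$v{\left(-4 \right)} \left(-46\right) m{\left(-10 \right)} = \frac{15 - 4}{-8 - 4} \left(-46\right) 2 \left(-10\right) \left(-18 - 10\right) = \frac{1}{-12} \cdot 11 \left(-46\right) 2 \left(-10\right) \left(-28\right) = \left(- \frac{1}{12}\right) 11 \left(-46\right) 560 = \left(- \frac{11}{12}\right) \left(-46\right) 560 = \frac{253}{6} \cdot 560 = \frac{70840}{3}$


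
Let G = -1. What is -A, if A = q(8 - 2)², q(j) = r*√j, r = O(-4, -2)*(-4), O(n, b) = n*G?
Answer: -1536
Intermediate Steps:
O(n, b) = -n (O(n, b) = n*(-1) = -n)
r = -16 (r = -1*(-4)*(-4) = 4*(-4) = -16)
q(j) = -16*√j
A = 1536 (A = (-16*√(8 - 2))² = (-16*√6)² = 1536)
-A = -1*1536 = -1536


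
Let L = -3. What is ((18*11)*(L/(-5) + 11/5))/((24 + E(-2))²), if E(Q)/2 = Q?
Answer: 693/500 ≈ 1.3860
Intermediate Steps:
E(Q) = 2*Q
((18*11)*(L/(-5) + 11/5))/((24 + E(-2))²) = ((18*11)*(-3/(-5) + 11/5))/((24 + 2*(-2))²) = (198*(-3*(-⅕) + 11*(⅕)))/((24 - 4)²) = (198*(⅗ + 11/5))/(20²) = (198*(14/5))/400 = (2772/5)*(1/400) = 693/500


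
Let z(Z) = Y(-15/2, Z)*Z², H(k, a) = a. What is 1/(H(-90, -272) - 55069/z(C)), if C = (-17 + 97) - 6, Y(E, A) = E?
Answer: -41070/11115971 ≈ -0.0036947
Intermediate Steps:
C = 74 (C = 80 - 6 = 74)
z(Z) = -15*Z²/2 (z(Z) = (-15/2)*Z² = (-15*½)*Z² = -15*Z²/2)
1/(H(-90, -272) - 55069/z(C)) = 1/(-272 - 55069/((-15/2*74²))) = 1/(-272 - 55069/((-15/2*5476))) = 1/(-272 - 55069/(-41070)) = 1/(-272 - 55069*(-1/41070)) = 1/(-272 + 55069/41070) = 1/(-11115971/41070) = -41070/11115971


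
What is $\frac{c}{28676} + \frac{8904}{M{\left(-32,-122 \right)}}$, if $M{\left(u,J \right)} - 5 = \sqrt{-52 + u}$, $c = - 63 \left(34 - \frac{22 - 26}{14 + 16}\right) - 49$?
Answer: $\frac{6382078927}{15628420} - \frac{17808 i \sqrt{21}}{109} \approx 408.36 - 748.68 i$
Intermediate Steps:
$c = - \frac{10997}{5}$ ($c = - 63 \left(34 - - \frac{4}{30}\right) - 49 = - 63 \left(34 - \left(-4\right) \frac{1}{30}\right) - 49 = - 63 \left(34 - - \frac{2}{15}\right) - 49 = - 63 \left(34 + \frac{2}{15}\right) - 49 = \left(-63\right) \frac{512}{15} - 49 = - \frac{10752}{5} - 49 = - \frac{10997}{5} \approx -2199.4$)
$M{\left(u,J \right)} = 5 + \sqrt{-52 + u}$
$\frac{c}{28676} + \frac{8904}{M{\left(-32,-122 \right)}} = - \frac{10997}{5 \cdot 28676} + \frac{8904}{5 + \sqrt{-52 - 32}} = \left(- \frac{10997}{5}\right) \frac{1}{28676} + \frac{8904}{5 + \sqrt{-84}} = - \frac{10997}{143380} + \frac{8904}{5 + 2 i \sqrt{21}}$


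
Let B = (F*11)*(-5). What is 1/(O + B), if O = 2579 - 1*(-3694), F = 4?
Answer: 1/6053 ≈ 0.00016521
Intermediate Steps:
B = -220 (B = (4*11)*(-5) = 44*(-5) = -220)
O = 6273 (O = 2579 + 3694 = 6273)
1/(O + B) = 1/(6273 - 220) = 1/6053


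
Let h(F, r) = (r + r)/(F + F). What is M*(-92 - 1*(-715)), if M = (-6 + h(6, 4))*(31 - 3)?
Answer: -279104/3 ≈ -93035.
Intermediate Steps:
h(F, r) = r/F (h(F, r) = (2*r)/((2*F)) = (2*r)*(1/(2*F)) = r/F)
M = -448/3 (M = (-6 + 4/6)*(31 - 3) = (-6 + 4*(⅙))*28 = (-6 + ⅔)*28 = -16/3*28 = -448/3 ≈ -149.33)
M*(-92 - 1*(-715)) = -448*(-92 - 1*(-715))/3 = -448*(-92 + 715)/3 = -448/3*623 = -279104/3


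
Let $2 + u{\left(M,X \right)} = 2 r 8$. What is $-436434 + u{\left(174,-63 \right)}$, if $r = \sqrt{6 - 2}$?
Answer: $-436404$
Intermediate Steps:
$r = 2$ ($r = \sqrt{4} = 2$)
$u{\left(M,X \right)} = 30$ ($u{\left(M,X \right)} = -2 + 2 \cdot 2 \cdot 8 = -2 + 4 \cdot 8 = -2 + 32 = 30$)
$-436434 + u{\left(174,-63 \right)} = -436434 + 30 = -436404$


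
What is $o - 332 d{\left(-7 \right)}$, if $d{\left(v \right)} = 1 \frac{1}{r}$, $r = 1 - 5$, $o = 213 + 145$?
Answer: $441$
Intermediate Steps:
$o = 358$
$r = -4$ ($r = 1 - 5 = -4$)
$d{\left(v \right)} = - \frac{1}{4}$ ($d{\left(v \right)} = 1 \frac{1}{-4} = 1 \left(- \frac{1}{4}\right) = - \frac{1}{4}$)
$o - 332 d{\left(-7 \right)} = 358 - -83 = 358 + 83 = 441$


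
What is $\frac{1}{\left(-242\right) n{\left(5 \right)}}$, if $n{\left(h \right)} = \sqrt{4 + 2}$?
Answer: $- \frac{\sqrt{6}}{1452} \approx -0.001687$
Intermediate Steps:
$n{\left(h \right)} = \sqrt{6}$
$\frac{1}{\left(-242\right) n{\left(5 \right)}} = \frac{1}{\left(-242\right) \sqrt{6}} = - \frac{\sqrt{6}}{1452}$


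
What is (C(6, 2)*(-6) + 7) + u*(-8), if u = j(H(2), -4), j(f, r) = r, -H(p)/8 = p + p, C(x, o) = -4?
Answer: 63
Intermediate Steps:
H(p) = -16*p (H(p) = -8*(p + p) = -16*p)
u = -4
(C(6, 2)*(-6) + 7) + u*(-8) = (-4*(-6) + 7) - 4*(-8) = (24 + 7) + 32 = 31 + 32 = 63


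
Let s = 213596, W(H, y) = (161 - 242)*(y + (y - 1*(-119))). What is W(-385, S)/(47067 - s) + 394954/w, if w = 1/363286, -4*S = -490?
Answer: 23893790554061960/166529 ≈ 1.4348e+11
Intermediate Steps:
S = 245/2 (S = -¼*(-490) = 245/2 ≈ 122.50)
W(H, y) = -9639 - 162*y (W(H, y) = -81*(y + (y + 119)) = -81*(y + (119 + y)) = -81*(119 + 2*y) = -9639 - 162*y)
w = 1/363286 ≈ 2.7527e-6
W(-385, S)/(47067 - s) + 394954/w = (-9639 - 162*245/2)/(47067 - 1*213596) + 394954/(1/363286) = (-9639 - 19845)/(47067 - 213596) + 394954*363286 = -29484/(-166529) + 143481258844 = -29484*(-1/166529) + 143481258844 = 29484/166529 + 143481258844 = 23893790554061960/166529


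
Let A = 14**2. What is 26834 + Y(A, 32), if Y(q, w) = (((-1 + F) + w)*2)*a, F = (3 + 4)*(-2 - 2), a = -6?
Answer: 26798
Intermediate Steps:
F = -28 (F = 7*(-4) = -28)
A = 196
Y(q, w) = 348 - 12*w (Y(q, w) = (((-1 - 28) + w)*2)*(-6) = ((-29 + w)*2)*(-6) = (-58 + 2*w)*(-6) = 348 - 12*w)
26834 + Y(A, 32) = 26834 + (348 - 12*32) = 26834 + (348 - 384) = 26834 - 36 = 26798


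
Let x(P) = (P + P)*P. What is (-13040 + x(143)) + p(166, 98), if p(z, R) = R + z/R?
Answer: 1369927/49 ≈ 27958.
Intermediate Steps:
x(P) = 2*P² (x(P) = (2*P)*P = 2*P²)
(-13040 + x(143)) + p(166, 98) = (-13040 + 2*143²) + (98 + 166/98) = (-13040 + 2*20449) + (98 + 166*(1/98)) = (-13040 + 40898) + (98 + 83/49) = 27858 + 4885/49 = 1369927/49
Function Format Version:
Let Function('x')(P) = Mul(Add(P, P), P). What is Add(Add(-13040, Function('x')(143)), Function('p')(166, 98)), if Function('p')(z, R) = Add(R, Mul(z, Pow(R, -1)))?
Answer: Rational(1369927, 49) ≈ 27958.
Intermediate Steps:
Function('x')(P) = Mul(2, Pow(P, 2)) (Function('x')(P) = Mul(Mul(2, P), P) = Mul(2, Pow(P, 2)))
Add(Add(-13040, Function('x')(143)), Function('p')(166, 98)) = Add(Add(-13040, Mul(2, Pow(143, 2))), Add(98, Mul(166, Pow(98, -1)))) = Add(Add(-13040, Mul(2, 20449)), Add(98, Mul(166, Rational(1, 98)))) = Add(Add(-13040, 40898), Add(98, Rational(83, 49))) = Add(27858, Rational(4885, 49)) = Rational(1369927, 49)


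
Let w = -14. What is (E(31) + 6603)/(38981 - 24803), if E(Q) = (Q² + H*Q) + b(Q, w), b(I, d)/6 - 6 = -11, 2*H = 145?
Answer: 6521/9452 ≈ 0.68991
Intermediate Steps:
H = 145/2 (H = (½)*145 = 145/2 ≈ 72.500)
b(I, d) = -30 (b(I, d) = 36 + 6*(-11) = 36 - 66 = -30)
E(Q) = -30 + Q² + 145*Q/2 (E(Q) = (Q² + 145*Q/2) - 30 = -30 + Q² + 145*Q/2)
(E(31) + 6603)/(38981 - 24803) = ((-30 + 31² + (145/2)*31) + 6603)/(38981 - 24803) = ((-30 + 961 + 4495/2) + 6603)/14178 = (6357/2 + 6603)*(1/14178) = (19563/2)*(1/14178) = 6521/9452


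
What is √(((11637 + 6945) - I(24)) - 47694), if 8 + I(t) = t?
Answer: 2*I*√7282 ≈ 170.67*I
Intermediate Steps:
I(t) = -8 + t
√(((11637 + 6945) - I(24)) - 47694) = √(((11637 + 6945) - (-8 + 24)) - 47694) = √((18582 - 1*16) - 47694) = √((18582 - 16) - 47694) = √(18566 - 47694) = √(-29128) = 2*I*√7282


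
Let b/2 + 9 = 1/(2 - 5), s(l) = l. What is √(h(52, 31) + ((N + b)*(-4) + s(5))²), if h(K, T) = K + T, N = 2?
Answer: 2*√11743/3 ≈ 72.243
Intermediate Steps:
b = -56/3 (b = -18 + 2/(2 - 5) = -18 + 2/(-3) = -18 + 2*(-⅓) = -18 - ⅔ = -56/3 ≈ -18.667)
√(h(52, 31) + ((N + b)*(-4) + s(5))²) = √((52 + 31) + ((2 - 56/3)*(-4) + 5)²) = √(83 + (-50/3*(-4) + 5)²) = √(83 + (200/3 + 5)²) = √(83 + (215/3)²) = √(83 + 46225/9) = √(46972/9) = 2*√11743/3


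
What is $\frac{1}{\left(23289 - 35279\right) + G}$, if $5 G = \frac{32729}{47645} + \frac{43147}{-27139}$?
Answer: $- \frac{6465188275}{77518774923734} \approx -8.3402 \cdot 10^{-5}$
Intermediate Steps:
$G = - \frac{1167506484}{6465188275}$ ($G = \frac{\frac{32729}{47645} + \frac{43147}{-27139}}{5} = \frac{32729 \cdot \frac{1}{47645} + 43147 \left(- \frac{1}{27139}\right)}{5} = \frac{\frac{32729}{47645} - \frac{43147}{27139}}{5} = \frac{1}{5} \left(- \frac{1167506484}{1293037655}\right) = - \frac{1167506484}{6465188275} \approx -0.18058$)
$\frac{1}{\left(23289 - 35279\right) + G} = \frac{1}{\left(23289 - 35279\right) - \frac{1167506484}{6465188275}} = \frac{1}{-11990 - \frac{1167506484}{6465188275}} = \frac{1}{- \frac{77518774923734}{6465188275}} = - \frac{6465188275}{77518774923734}$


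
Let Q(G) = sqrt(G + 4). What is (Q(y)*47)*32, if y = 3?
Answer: 1504*sqrt(7) ≈ 3979.2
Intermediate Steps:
Q(G) = sqrt(4 + G)
(Q(y)*47)*32 = (sqrt(4 + 3)*47)*32 = (sqrt(7)*47)*32 = (47*sqrt(7))*32 = 1504*sqrt(7)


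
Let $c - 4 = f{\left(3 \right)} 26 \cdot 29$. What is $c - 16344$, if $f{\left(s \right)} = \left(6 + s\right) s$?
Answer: $4018$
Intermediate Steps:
$f{\left(s \right)} = s \left(6 + s\right)$
$c = 20362$ ($c = 4 + 3 \left(6 + 3\right) 26 \cdot 29 = 4 + 3 \cdot 9 \cdot 26 \cdot 29 = 4 + 27 \cdot 26 \cdot 29 = 4 + 702 \cdot 29 = 4 + 20358 = 20362$)
$c - 16344 = 20362 - 16344 = 4018$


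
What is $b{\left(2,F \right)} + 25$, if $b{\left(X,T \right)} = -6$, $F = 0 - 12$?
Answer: $19$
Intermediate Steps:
$F = -12$ ($F = 0 - 12 = -12$)
$b{\left(2,F \right)} + 25 = -6 + 25 = 19$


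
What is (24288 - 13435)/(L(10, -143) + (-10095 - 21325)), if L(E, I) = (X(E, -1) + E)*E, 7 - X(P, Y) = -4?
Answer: -10853/31210 ≈ -0.34774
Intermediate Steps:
X(P, Y) = 11 (X(P, Y) = 7 - 1*(-4) = 7 + 4 = 11)
L(E, I) = E*(11 + E) (L(E, I) = (11 + E)*E = E*(11 + E))
(24288 - 13435)/(L(10, -143) + (-10095 - 21325)) = (24288 - 13435)/(10*(11 + 10) + (-10095 - 21325)) = 10853/(10*21 - 31420) = 10853/(210 - 31420) = 10853/(-31210) = 10853*(-1/31210) = -10853/31210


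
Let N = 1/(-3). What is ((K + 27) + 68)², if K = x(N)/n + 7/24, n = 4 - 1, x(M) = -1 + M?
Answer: 46635241/5184 ≈ 8996.0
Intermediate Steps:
N = -⅓ (N = 1*(-⅓) = -⅓ ≈ -0.33333)
n = 3
K = -11/72 (K = (-1 - ⅓)/3 + 7/24 = -4/3*⅓ + 7*(1/24) = -4/9 + 7/24 = -11/72 ≈ -0.15278)
((K + 27) + 68)² = ((-11/72 + 27) + 68)² = (1933/72 + 68)² = (6829/72)² = 46635241/5184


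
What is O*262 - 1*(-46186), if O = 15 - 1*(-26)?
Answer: 56928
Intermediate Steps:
O = 41 (O = 15 + 26 = 41)
O*262 - 1*(-46186) = 41*262 - 1*(-46186) = 10742 + 46186 = 56928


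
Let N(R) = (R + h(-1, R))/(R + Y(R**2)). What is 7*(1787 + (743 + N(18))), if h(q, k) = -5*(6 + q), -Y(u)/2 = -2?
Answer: 389571/22 ≈ 17708.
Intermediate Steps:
Y(u) = 4 (Y(u) = -2*(-2) = 4)
h(q, k) = -30 - 5*q
N(R) = (-25 + R)/(4 + R) (N(R) = (R + (-30 - 5*(-1)))/(R + 4) = (R + (-30 + 5))/(4 + R) = (R - 25)/(4 + R) = (-25 + R)/(4 + R))
7*(1787 + (743 + N(18))) = 7*(1787 + (743 + (-25 + 18)/(4 + 18))) = 7*(1787 + (743 - 7/22)) = 7*(1787 + 16339/22) = 7*(55653/22) = 389571/22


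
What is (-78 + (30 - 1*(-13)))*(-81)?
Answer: 2835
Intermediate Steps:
(-78 + (30 - 1*(-13)))*(-81) = (-78 + (30 + 13))*(-81) = (-78 + 43)*(-81) = -35*(-81) = 2835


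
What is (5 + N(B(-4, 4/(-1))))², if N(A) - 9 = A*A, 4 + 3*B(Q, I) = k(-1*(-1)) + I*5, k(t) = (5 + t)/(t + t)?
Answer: 3969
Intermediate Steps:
k(t) = (5 + t)/(2*t) (k(t) = (5 + t)/((2*t)) = (5 + t)*(1/(2*t)) = (5 + t)/(2*t))
B(Q, I) = -⅓ + 5*I/3 (B(Q, I) = -4/3 + ((5 - 1*(-1))/(2*((-1*(-1)))) + I*5)/3 = -4/3 + ((½)*(5 + 1)/1 + 5*I)/3 = -4/3 + ((½)*1*6 + 5*I)/3 = -4/3 + (3 + 5*I)/3 = -4/3 + (1 + 5*I/3) = -⅓ + 5*I/3)
N(A) = 9 + A² (N(A) = 9 + A*A = 9 + A²)
(5 + N(B(-4, 4/(-1))))² = (5 + (9 + (-⅓ + 5*(4/(-1))/3)²))² = (5 + (9 + (-⅓ + 5*(4*(-1))/3)²))² = (5 + (9 + (-⅓ + (5/3)*(-4))²))² = (5 + (9 + (-⅓ - 20/3)²))² = (5 + (9 + (-7)²))² = (5 + (9 + 49))² = (5 + 58)² = 63² = 3969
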